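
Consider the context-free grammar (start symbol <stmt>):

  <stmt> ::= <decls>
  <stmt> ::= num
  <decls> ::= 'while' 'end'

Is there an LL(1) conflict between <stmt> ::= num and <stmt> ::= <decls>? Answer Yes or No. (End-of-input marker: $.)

FIRST(num) = { num } and FIRST(<decls>) = { 'while' }.
The FIRST sets are disjoint and neither alternative is nullable — no conflict.

No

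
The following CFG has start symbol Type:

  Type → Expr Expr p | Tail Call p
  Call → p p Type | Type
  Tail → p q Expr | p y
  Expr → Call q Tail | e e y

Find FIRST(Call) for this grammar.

Call → p p Type contributes {p}.
From Call → Type: add FIRST(Type) = { e, p }.
Union: FIRST(Call) = { e, p }.

{ e, p }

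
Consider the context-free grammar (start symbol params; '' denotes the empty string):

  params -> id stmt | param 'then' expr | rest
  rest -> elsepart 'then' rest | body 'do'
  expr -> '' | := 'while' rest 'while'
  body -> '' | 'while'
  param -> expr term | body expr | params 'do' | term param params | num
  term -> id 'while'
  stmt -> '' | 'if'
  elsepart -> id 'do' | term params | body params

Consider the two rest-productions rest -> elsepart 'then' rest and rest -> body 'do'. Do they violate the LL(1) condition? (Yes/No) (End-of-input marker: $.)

Yes

FIRST(elsepart 'then' rest) = { 'do', 'then', 'while', :=, id, num } and FIRST(body 'do') = { 'do', 'while' }.
Both contain 'do', so the two alternatives are not disjoint — LL(1) conflict.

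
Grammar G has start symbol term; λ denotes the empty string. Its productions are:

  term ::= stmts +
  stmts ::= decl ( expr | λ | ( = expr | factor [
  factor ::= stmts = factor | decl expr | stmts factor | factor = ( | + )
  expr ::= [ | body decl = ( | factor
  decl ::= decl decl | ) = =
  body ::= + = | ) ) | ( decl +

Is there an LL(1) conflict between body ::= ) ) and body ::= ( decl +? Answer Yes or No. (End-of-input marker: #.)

No

FIRST() )) = { ) } and FIRST(( decl +) = { ( }.
The FIRST sets are disjoint and neither alternative is nullable — no conflict.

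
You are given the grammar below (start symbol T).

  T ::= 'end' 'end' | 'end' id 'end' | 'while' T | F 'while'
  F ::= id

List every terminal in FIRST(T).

{ 'end', 'while', id }

T ::= 'end' 'end' contributes {'end'}.
T ::= 'end' id 'end' contributes {'end'}.
T ::= 'while' T contributes {'while'}.
From T ::= F 'while': add FIRST(F) = { id }.
Union: FIRST(T) = { 'end', 'while', id }.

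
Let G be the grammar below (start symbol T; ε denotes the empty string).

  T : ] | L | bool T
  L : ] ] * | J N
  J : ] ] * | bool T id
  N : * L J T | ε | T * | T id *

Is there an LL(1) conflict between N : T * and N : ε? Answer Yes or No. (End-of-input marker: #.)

Yes

FIRST(T *) = { ], bool } and FIRST(ε) = { ε }.
The second alternative is nullable and FOLLOW(N) = { #, *, ], bool, id } shares ] with FIRST of the first — conflict.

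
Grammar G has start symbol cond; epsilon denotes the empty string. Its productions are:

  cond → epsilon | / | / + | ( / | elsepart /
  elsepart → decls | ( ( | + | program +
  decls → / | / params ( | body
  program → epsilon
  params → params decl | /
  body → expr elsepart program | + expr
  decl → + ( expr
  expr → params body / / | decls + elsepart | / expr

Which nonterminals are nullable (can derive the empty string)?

{ cond, program }

Directly nullable (have an epsilon-production): cond, program.
No other nonterminal has a production whose RHS symbols are all nullable.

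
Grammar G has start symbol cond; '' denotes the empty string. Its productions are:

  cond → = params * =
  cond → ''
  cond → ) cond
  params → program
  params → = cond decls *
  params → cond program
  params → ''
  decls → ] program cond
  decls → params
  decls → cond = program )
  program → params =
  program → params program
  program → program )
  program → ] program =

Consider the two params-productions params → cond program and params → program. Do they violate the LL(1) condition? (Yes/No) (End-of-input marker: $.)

FIRST(cond program) = { ), =, ] } and FIRST(program) = { ), =, ] }.
Both contain ), so the two alternatives are not disjoint — LL(1) conflict.

Yes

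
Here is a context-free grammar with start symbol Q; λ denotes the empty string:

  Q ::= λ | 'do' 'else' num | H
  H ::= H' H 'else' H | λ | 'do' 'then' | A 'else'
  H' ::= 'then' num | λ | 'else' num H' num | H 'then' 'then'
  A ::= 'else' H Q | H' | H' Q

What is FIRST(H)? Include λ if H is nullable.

From H ::= H' H 'else' H: H', H nullable, take FIRST(H') ∪ FIRST(H) ∪ {'else'} = { 'do', 'else', 'then' }.
H ::= λ contributes λ.
H ::= 'do' 'then' contributes {'do'}.
From H ::= A 'else': A nullable, take FIRST(A) ∪ {'else'} = { 'do', 'else', 'then' }.
Union: FIRST(H) = { 'do', 'else', 'then', λ }.

{ 'do', 'else', 'then', λ }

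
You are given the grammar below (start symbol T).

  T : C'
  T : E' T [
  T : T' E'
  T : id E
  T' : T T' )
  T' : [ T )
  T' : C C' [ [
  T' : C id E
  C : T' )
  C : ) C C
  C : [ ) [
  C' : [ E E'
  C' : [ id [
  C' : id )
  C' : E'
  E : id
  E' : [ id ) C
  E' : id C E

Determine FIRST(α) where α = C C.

Add FIRST(C) = { ), [, id }; C is not nullable, stop.

{ ), [, id }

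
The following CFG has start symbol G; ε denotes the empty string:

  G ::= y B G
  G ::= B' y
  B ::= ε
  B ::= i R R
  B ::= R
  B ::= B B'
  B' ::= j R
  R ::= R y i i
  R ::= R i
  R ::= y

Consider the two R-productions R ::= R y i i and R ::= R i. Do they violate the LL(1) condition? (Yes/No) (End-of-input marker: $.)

FIRST(R y i i) = { y } and FIRST(R i) = { y }.
Both contain y, so the two alternatives are not disjoint — LL(1) conflict.

Yes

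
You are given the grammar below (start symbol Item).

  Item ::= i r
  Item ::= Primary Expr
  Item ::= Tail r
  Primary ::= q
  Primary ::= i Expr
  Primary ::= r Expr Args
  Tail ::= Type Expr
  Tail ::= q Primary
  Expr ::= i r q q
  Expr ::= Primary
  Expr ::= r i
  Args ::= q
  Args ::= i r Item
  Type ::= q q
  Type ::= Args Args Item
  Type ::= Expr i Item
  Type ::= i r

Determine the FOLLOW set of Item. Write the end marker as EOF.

{ EOF, i, q, r }

Item is the start symbol, so EOF ∈ FOLLOW(Item).
In Args ::= i r Item: Item is at the end, add FOLLOW(Args) = { EOF, i, q, r }.
In Type ::= Args Args Item: Item is at the end, add FOLLOW(Type) = { i, q, r }.
In Type ::= Expr i Item: Item is at the end, add FOLLOW(Type) = { i, q, r }.
Union: FOLLOW(Item) = { EOF, i, q, r }.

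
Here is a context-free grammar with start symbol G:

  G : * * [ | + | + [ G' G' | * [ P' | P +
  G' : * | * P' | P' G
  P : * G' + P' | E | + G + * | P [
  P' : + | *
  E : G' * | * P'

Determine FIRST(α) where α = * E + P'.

{ * }

* is a terminal; add {*} and stop.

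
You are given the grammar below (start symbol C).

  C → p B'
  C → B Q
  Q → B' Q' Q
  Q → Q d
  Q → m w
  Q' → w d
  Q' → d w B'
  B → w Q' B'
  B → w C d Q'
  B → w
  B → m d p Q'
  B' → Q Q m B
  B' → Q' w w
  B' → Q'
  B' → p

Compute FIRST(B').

From B' → Q Q m B: add FIRST(Q) = { d, m, p, w }.
From B' → Q' w w: add FIRST(Q') = { d, w }.
From B' → Q': add FIRST(Q') = { d, w }.
B' → p contributes {p}.
Union: FIRST(B') = { d, m, p, w }.

{ d, m, p, w }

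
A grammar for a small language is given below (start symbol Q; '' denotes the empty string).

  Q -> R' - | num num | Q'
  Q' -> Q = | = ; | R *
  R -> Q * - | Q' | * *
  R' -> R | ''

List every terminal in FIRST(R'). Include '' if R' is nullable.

{ *, -, =, num, '' }

From R' -> R: add FIRST(R) = { *, -, =, num }.
R' -> '' contributes ''.
Union: FIRST(R') = { *, -, =, num, '' }.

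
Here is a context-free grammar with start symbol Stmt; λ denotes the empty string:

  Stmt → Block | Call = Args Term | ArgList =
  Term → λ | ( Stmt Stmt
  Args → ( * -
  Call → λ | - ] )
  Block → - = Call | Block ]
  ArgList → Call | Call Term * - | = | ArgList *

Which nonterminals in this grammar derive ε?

{ ArgList, Call, Term }

Directly nullable (have an λ-production): Term, Call.
ArgList → Call with every symbol nullable, so ArgList is nullable.
No other nonterminal has a production whose RHS symbols are all nullable.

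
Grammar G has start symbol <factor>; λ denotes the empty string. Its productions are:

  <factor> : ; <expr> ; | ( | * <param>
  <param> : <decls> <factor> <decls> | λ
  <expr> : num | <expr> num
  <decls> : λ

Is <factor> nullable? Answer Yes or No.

Nullable nonterminals: <decls>, <param>.
No production of <factor> has an RHS whose symbols are all nullable, so <factor> is not nullable.

No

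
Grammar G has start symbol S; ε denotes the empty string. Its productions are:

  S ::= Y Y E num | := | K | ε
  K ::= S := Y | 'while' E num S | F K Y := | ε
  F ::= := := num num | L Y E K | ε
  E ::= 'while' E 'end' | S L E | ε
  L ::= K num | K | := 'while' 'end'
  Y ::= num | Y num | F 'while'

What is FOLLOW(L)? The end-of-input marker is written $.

In F ::= L Y E K: add FIRST(Y E K) = { 'while', :=, num }.
In E ::= S L E: add FIRST(E)\{ε} = { 'while', :=, num }.
  Since E is nullable, also add FOLLOW(E) = { 'end', 'while', :=, num }.
Union: FOLLOW(L) = { 'end', 'while', :=, num }.

{ 'end', 'while', :=, num }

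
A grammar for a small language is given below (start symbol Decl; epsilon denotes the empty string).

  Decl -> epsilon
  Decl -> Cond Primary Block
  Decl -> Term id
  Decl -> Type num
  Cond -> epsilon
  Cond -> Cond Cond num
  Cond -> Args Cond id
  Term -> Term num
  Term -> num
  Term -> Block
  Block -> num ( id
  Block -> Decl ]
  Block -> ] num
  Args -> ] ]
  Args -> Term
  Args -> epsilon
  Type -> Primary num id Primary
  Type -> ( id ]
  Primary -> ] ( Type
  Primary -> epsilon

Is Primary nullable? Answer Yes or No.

Yes

Primary has an epsilon-production, so Primary ⇒ epsilon.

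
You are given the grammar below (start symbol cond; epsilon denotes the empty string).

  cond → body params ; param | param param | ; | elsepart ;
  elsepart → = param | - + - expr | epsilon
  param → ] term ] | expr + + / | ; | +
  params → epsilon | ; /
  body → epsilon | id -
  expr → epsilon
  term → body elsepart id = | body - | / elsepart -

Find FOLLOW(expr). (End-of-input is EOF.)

In elsepart → - + - expr: expr is at the end, add FOLLOW(elsepart) = { -, ;, id }.
In param → expr + + /: add FIRST(+ + /) = { + }.
Union: FOLLOW(expr) = { +, -, ;, id }.

{ +, -, ;, id }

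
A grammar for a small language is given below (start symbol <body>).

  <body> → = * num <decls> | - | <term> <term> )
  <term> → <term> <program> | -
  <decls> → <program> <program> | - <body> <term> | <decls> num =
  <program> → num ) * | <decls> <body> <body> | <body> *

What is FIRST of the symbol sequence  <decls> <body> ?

{ -, =, num }

Add FIRST(<decls>) = { -, =, num }; <decls> is not nullable, stop.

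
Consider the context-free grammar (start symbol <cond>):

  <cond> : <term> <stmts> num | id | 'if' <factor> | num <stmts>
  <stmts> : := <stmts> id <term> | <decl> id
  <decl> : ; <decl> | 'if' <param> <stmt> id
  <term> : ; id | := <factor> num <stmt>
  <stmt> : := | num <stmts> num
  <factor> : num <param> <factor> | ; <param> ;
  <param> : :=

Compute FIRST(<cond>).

From <cond> : <term> <stmts> num: add FIRST(<term>) = { :=, ; }.
<cond> : id contributes {id}.
<cond> : 'if' <factor> contributes {'if'}.
<cond> : num <stmts> contributes {num}.
Union: FIRST(<cond>) = { 'if', :=, ;, id, num }.

{ 'if', :=, ;, id, num }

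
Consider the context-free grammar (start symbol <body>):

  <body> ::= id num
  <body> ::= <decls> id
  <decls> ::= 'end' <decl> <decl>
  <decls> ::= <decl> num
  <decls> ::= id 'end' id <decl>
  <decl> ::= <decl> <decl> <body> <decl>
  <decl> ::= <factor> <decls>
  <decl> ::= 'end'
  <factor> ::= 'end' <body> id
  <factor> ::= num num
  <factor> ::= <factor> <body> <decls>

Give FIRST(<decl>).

{ 'end', num }

From <decl> ::= <decl> <decl> <body> <decl>: add FIRST(<decl>) = { 'end', num }.
From <decl> ::= <factor> <decls>: add FIRST(<factor>) = { 'end', num }.
<decl> ::= 'end' contributes {'end'}.
Union: FIRST(<decl>) = { 'end', num }.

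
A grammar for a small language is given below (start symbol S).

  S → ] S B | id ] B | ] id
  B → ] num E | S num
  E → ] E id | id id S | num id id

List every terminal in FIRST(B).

{ ], id }

B → ] num E contributes {]}.
From B → S num: add FIRST(S) = { ], id }.
Union: FIRST(B) = { ], id }.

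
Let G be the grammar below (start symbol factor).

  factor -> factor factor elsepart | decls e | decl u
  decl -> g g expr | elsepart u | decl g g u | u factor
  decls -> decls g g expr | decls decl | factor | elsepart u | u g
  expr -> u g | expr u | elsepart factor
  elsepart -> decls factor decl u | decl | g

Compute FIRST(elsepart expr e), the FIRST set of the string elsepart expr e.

{ g, u }

Add FIRST(elsepart) = { g, u }; elsepart is not nullable, stop.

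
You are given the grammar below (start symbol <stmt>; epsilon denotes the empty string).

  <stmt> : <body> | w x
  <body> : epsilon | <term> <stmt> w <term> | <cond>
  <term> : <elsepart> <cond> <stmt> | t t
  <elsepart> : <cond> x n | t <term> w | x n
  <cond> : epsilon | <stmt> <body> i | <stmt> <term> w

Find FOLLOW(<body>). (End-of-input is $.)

{ $, i, t, w, x }

In <stmt> : <body>: <body> is at the end, add FOLLOW(<stmt>) = { $, i, t, w, x }.
In <cond> : <stmt> <body> i: add FIRST(i) = { i }.
Union: FOLLOW(<body>) = { $, i, t, w, x }.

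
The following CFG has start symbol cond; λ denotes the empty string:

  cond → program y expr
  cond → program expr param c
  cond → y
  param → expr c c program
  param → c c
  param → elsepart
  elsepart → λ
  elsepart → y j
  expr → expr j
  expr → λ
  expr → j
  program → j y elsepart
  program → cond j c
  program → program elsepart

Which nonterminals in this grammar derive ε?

{ elsepart, expr, param }

Directly nullable (have an λ-production): elsepart, expr.
param → elsepart with every symbol nullable, so param is nullable.
No other nonterminal has a production whose RHS symbols are all nullable.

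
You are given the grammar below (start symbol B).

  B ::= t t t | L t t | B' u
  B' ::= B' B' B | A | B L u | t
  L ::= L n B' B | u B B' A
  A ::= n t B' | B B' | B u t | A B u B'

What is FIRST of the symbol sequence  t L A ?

{ t }

t is a terminal; add {t} and stop.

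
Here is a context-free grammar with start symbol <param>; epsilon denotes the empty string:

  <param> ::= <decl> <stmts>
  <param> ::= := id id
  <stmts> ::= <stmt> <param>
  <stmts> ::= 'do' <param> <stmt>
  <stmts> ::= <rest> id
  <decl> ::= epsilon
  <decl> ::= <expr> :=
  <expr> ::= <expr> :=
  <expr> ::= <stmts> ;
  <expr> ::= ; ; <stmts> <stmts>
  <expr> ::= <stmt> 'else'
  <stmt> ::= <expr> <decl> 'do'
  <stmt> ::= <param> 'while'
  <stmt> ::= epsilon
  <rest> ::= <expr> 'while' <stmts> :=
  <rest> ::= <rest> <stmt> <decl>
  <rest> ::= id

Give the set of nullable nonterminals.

{ <decl>, <stmt> }

Directly nullable (have an epsilon-production): <decl>, <stmt>.
No other nonterminal has a production whose RHS symbols are all nullable.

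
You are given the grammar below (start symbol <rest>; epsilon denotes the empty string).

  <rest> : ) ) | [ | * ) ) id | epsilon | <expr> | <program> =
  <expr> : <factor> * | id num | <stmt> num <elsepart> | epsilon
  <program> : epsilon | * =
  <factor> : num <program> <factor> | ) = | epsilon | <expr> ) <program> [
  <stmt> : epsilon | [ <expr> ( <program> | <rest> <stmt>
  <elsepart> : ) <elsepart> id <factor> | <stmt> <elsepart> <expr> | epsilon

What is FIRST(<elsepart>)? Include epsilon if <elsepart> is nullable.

{ ), *, =, [, id, num, epsilon }

<elsepart> : ) <elsepart> id <factor> contributes {)}.
From <elsepart> : <stmt> <elsepart> <expr>: <stmt>, <elsepart>, <expr> nullable, take FIRST(<stmt>) ∪ FIRST(<elsepart>) ∪ FIRST(<expr>) = { ), *, =, [, id, num }; also epsilon since the whole RHS is nullable.
<elsepart> : epsilon contributes epsilon.
Union: FIRST(<elsepart>) = { ), *, =, [, id, num, epsilon }.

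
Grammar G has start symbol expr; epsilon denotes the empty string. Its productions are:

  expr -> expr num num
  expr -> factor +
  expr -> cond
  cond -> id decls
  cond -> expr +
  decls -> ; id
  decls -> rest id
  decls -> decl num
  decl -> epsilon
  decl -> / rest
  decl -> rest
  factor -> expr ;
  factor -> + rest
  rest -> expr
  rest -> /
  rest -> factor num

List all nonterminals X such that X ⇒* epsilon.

Directly nullable (have an epsilon-production): decl.
No other nonterminal has a production whose RHS symbols are all nullable.

{ decl }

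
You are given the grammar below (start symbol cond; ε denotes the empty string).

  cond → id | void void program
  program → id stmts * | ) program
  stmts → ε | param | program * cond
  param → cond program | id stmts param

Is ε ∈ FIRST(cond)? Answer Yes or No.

No

Nullable nonterminals: stmts.
No production of cond has an RHS whose symbols are all nullable, so cond is not nullable.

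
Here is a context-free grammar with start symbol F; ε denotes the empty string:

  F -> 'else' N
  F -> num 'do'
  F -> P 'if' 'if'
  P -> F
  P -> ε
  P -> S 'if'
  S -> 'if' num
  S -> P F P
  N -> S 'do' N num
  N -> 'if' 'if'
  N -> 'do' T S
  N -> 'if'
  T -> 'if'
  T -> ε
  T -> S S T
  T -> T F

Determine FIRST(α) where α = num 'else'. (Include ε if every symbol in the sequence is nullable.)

num is a terminal; add {num} and stop.

{ num }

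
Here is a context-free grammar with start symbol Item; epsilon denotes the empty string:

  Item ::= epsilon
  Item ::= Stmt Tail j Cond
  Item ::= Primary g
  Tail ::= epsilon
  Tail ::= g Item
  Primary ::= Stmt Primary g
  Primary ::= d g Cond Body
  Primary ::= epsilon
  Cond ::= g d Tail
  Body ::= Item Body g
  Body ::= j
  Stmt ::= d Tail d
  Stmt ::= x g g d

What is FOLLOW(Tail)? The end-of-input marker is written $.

In Item ::= Stmt Tail j Cond: add FIRST(j Cond) = { j }.
In Cond ::= g d Tail: Tail is at the end, add FOLLOW(Cond) = { $, d, g, j, x }.
In Stmt ::= d Tail d: add FIRST(d) = { d }.
Union: FOLLOW(Tail) = { $, d, g, j, x }.

{ $, d, g, j, x }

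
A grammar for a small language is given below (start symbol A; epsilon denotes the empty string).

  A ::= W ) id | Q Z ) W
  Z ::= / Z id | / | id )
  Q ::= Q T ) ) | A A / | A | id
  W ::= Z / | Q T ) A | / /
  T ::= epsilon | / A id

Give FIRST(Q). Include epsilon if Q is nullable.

{ /, id }

From Q ::= Q T ) ): add FIRST(Q) = { /, id }.
From Q ::= A A /: add FIRST(A) = { /, id }.
From Q ::= A: add FIRST(A) = { /, id }.
Q ::= id contributes {id}.
Union: FIRST(Q) = { /, id }.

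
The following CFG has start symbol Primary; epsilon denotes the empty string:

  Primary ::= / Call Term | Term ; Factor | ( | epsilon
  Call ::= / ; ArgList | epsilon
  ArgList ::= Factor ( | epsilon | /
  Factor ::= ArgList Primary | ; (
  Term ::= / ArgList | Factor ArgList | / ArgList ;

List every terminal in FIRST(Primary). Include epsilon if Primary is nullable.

{ (, /, ;, epsilon }

Primary ::= / Call Term contributes {/}.
From Primary ::= Term ; Factor: Term nullable, take FIRST(Term) ∪ {;} = { (, /, ; }.
Primary ::= ( contributes {(}.
Primary ::= epsilon contributes epsilon.
Union: FIRST(Primary) = { (, /, ;, epsilon }.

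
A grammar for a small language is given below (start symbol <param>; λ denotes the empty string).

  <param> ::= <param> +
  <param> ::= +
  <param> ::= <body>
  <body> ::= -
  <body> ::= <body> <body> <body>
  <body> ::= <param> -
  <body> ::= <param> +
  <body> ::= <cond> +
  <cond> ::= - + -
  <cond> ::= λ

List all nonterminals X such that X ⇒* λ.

Directly nullable (have an λ-production): <cond>.
No other nonterminal has a production whose RHS symbols are all nullable.

{ <cond> }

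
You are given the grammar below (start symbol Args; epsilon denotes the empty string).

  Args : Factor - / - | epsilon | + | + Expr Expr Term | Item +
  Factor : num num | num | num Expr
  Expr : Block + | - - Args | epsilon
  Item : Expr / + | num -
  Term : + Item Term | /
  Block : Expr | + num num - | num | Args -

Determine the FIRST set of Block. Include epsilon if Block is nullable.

{ +, -, /, num, epsilon }

From Block : Expr: add FIRST(Expr) = { +, -, /, num, epsilon } (including epsilon since Expr is nullable).
Block : + num num - contributes {+}.
Block : num contributes {num}.
From Block : Args -: Args nullable, take FIRST(Args) ∪ {-} = { +, -, /, num }.
Union: FIRST(Block) = { +, -, /, num, epsilon }.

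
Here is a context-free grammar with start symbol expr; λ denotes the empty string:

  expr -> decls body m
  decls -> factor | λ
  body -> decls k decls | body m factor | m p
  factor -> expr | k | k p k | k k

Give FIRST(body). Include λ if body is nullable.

From body -> decls k decls: decls nullable, take FIRST(decls) ∪ {k} = { k, m }.
From body -> body m factor: add FIRST(body) = { k, m }.
body -> m p contributes {m}.
Union: FIRST(body) = { k, m }.

{ k, m }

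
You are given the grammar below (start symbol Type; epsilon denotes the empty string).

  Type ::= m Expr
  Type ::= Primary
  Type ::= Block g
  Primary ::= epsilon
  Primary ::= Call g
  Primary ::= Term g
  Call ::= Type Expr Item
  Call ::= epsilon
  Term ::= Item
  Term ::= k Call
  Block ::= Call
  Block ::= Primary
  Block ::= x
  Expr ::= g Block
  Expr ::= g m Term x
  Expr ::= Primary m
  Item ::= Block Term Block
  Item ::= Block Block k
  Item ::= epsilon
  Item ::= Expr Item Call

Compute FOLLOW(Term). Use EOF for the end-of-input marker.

In Primary ::= Term g: add FIRST(g) = { g }.
In Expr ::= g m Term x: add FIRST(x) = { x }.
In Item ::= Block Term Block: add FIRST(Block)\{epsilon} = { g, k, m, x }.
  Since Block is nullable, also add FOLLOW(Item) = { EOF, g, k, m, x }.
Union: FOLLOW(Term) = { EOF, g, k, m, x }.

{ EOF, g, k, m, x }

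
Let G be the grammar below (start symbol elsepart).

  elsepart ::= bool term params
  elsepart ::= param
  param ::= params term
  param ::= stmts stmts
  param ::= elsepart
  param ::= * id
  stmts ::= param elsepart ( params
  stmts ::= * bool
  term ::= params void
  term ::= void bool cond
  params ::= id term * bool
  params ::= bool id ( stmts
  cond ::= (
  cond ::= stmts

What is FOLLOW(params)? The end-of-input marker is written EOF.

{ EOF, (, *, bool, id, void }

In elsepart ::= bool term params: params is at the end, add FOLLOW(elsepart) = { EOF, (, *, bool, id }.
In param ::= params term: add FIRST(term) = { bool, id, void }.
In stmts ::= param elsepart ( params: params is at the end, add FOLLOW(stmts) = { EOF, (, *, bool, id, void }.
In term ::= params void: add FIRST(void) = { void }.
Union: FOLLOW(params) = { EOF, (, *, bool, id, void }.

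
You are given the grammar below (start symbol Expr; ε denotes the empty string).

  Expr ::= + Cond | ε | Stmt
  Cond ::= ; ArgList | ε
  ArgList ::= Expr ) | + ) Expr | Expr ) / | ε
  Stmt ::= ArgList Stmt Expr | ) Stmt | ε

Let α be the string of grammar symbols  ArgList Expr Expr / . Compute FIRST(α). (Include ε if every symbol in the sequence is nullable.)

{ ), +, / }

Add FIRST(ArgList)\{ε} = { ), + }; ArgList is nullable, continue.
Add FIRST(Expr)\{ε} = { ), + }; Expr is nullable, continue.
Add FIRST(Expr)\{ε} = { ), + }; Expr is nullable, continue.
/ is a terminal; add {/} and stop.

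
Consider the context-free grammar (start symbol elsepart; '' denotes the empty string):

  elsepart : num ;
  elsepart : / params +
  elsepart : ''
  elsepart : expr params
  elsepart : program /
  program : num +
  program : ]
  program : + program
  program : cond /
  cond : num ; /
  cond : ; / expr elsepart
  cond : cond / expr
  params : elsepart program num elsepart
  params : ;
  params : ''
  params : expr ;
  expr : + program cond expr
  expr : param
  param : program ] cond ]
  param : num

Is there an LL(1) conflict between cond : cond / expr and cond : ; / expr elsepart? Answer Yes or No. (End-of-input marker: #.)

FIRST(cond / expr) = { ;, num } and FIRST(; / expr elsepart) = { ; }.
Both contain ;, so the two alternatives are not disjoint — LL(1) conflict.

Yes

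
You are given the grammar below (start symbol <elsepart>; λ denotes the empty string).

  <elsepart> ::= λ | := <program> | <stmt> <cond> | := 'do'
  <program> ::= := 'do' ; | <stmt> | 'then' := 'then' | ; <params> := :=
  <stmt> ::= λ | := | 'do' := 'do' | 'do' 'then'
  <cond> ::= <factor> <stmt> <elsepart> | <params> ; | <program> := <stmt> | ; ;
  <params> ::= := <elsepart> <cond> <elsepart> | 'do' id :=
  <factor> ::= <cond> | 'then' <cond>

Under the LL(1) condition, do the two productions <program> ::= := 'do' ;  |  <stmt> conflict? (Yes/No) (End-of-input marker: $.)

Yes

FIRST(:= 'do' ;) = { := } and FIRST(<stmt>) = { 'do', :=, λ }.
Both contain :=, so the two alternatives are not disjoint — LL(1) conflict.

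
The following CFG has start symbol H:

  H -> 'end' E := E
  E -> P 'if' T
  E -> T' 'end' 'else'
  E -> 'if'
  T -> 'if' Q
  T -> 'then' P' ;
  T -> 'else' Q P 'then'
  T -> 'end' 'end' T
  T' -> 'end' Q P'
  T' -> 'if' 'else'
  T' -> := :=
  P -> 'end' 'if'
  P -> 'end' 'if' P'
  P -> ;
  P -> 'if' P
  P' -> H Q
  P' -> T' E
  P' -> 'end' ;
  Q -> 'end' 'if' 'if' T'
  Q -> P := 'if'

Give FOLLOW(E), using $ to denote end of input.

{ $, 'end', 'if', 'then', :=, ; }

In H -> 'end' E := E: add FIRST(:= E) = { := }.
In H -> 'end' E := E: E is at the end, add FOLLOW(H) = { $, 'end', 'if', ; }.
In P' -> T' E: E is at the end, add FOLLOW(P') = { $, 'end', 'if', 'then', :=, ; }.
Union: FOLLOW(E) = { $, 'end', 'if', 'then', :=, ; }.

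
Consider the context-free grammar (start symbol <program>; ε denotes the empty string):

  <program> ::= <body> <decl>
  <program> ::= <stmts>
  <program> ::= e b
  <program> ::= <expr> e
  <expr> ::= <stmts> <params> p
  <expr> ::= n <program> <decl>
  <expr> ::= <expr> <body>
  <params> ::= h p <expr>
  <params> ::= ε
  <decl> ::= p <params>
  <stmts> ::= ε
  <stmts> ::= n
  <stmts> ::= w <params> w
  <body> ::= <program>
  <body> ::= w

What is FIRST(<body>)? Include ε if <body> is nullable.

{ e, h, n, p, w, ε }

From <body> ::= <program>: add FIRST(<program>) = { e, h, n, p, w, ε } (including ε since <program> is nullable).
<body> ::= w contributes {w}.
Union: FIRST(<body>) = { e, h, n, p, w, ε }.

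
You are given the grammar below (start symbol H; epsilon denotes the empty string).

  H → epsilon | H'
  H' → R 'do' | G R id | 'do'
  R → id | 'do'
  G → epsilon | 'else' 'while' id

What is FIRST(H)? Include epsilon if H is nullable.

H → epsilon contributes epsilon.
From H → H': add FIRST(H') = { 'do', 'else', id }.
Union: FIRST(H) = { 'do', 'else', id, epsilon }.

{ 'do', 'else', id, epsilon }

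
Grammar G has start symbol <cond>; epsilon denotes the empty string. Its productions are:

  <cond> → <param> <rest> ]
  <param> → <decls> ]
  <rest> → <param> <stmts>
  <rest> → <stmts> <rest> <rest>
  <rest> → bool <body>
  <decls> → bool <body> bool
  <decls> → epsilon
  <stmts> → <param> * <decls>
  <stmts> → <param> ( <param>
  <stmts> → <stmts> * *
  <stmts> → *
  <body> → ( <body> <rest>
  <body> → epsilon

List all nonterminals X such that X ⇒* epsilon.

Directly nullable (have an epsilon-production): <decls>, <body>.
No other nonterminal has a production whose RHS symbols are all nullable.

{ <body>, <decls> }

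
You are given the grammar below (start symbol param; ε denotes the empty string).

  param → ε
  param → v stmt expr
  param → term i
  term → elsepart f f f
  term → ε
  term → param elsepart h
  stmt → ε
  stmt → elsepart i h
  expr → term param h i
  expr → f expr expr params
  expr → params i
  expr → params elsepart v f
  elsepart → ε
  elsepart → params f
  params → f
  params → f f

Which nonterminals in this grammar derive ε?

Directly nullable (have an ε-production): param, term, stmt, elsepart.
No other nonterminal has a production whose RHS symbols are all nullable.

{ elsepart, param, stmt, term }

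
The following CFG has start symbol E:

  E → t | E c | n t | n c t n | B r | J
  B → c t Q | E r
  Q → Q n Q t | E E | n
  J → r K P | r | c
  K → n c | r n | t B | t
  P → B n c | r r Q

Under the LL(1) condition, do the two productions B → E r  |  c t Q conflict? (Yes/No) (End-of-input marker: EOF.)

FIRST(E r) = { c, n, r, t } and FIRST(c t Q) = { c }.
Both contain c, so the two alternatives are not disjoint — LL(1) conflict.

Yes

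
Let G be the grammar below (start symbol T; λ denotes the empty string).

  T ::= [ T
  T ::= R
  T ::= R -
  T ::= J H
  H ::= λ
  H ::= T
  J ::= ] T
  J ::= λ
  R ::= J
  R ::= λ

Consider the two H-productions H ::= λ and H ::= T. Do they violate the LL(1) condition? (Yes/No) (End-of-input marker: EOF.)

FIRST(λ) = { λ } and FIRST(T) = { -, [, ], λ }.
Both alternatives are nullable, violating the LL(1) condition.

Yes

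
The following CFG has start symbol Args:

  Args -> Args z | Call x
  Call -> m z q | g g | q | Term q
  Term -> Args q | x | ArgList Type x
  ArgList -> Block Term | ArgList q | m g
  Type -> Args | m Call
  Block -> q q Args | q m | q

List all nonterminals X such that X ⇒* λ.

{ } (none)

No nonterminal has an empty production or an RHS whose symbols are all nullable.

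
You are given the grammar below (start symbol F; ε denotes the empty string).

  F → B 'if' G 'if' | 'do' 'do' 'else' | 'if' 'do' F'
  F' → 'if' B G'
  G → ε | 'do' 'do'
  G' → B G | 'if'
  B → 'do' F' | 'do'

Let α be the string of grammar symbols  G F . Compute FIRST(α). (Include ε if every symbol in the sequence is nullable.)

{ 'do', 'if' }

Add FIRST(G)\{ε} = { 'do' }; G is nullable, continue.
Add FIRST(F) = { 'do', 'if' }; F is not nullable, stop.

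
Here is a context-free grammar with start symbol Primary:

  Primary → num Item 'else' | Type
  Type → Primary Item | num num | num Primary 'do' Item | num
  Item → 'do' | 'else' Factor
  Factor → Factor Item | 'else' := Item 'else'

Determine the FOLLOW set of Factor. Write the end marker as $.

{ $, 'do', 'else' }

In Item → 'else' Factor: Factor is at the end, add FOLLOW(Item) = { $, 'do', 'else' }.
In Factor → Factor Item: add FIRST(Item) = { 'do', 'else' }.
Union: FOLLOW(Factor) = { $, 'do', 'else' }.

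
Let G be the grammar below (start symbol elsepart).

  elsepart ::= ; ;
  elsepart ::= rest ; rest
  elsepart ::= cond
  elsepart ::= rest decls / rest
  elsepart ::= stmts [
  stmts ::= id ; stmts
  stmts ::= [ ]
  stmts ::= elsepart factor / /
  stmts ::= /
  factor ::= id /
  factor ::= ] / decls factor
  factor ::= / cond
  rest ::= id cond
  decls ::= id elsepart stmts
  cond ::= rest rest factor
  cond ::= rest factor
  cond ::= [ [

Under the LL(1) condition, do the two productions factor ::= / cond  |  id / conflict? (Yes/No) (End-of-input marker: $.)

FIRST(/ cond) = { / } and FIRST(id /) = { id }.
The FIRST sets are disjoint and neither alternative is nullable — no conflict.

No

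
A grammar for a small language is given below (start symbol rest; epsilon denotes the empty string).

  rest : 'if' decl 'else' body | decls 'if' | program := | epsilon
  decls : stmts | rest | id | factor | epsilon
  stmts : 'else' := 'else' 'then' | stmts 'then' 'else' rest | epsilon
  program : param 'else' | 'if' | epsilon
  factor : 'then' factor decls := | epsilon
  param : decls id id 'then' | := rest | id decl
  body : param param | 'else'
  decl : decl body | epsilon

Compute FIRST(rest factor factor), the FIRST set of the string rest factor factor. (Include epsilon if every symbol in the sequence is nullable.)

Add FIRST(rest)\{epsilon} = { 'else', 'if', 'then', :=, id }; rest is nullable, continue.
Add FIRST(factor)\{epsilon} = { 'then' }; factor is nullable, continue.
Add FIRST(factor)\{epsilon} = { 'then' }; factor is nullable, continue.
Every symbol is nullable, so include epsilon.

{ 'else', 'if', 'then', :=, id, epsilon }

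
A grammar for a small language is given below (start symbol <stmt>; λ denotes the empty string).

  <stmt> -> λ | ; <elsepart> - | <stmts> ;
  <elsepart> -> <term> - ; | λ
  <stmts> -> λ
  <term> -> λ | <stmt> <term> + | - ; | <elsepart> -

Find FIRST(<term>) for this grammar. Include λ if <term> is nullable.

<term> -> λ contributes λ.
From <term> -> <stmt> <term> +: <stmt>, <term> nullable, take FIRST(<stmt>) ∪ FIRST(<term>) ∪ {+} = { +, -, ; }.
<term> -> - ; contributes {-}.
From <term> -> <elsepart> -: <elsepart> nullable, take FIRST(<elsepart>) ∪ {-} = { +, -, ; }.
Union: FIRST(<term>) = { +, -, ;, λ }.

{ +, -, ;, λ }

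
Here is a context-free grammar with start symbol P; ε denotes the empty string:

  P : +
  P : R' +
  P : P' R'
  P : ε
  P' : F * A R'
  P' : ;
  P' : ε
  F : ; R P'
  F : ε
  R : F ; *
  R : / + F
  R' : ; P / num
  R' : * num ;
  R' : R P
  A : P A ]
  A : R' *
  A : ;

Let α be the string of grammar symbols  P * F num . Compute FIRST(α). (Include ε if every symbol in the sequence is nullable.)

Add FIRST(P)\{ε} = { *, +, /, ; }; P is nullable, continue.
* is a terminal; add {*} and stop.

{ *, +, /, ; }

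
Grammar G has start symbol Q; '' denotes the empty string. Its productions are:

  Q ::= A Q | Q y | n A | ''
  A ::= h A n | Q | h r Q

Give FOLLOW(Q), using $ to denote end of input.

{ $, h, n, y }

Q is the start symbol, so $ ∈ FOLLOW(Q).
In Q ::= A Q: Q is at the end, add FOLLOW(Q) = { $, h, n, y }.
In Q ::= Q y: add FIRST(y) = { y }.
In A ::= Q: Q is at the end, add FOLLOW(A) = { $, h, n, y }.
In A ::= h r Q: Q is at the end, add FOLLOW(A) = { $, h, n, y }.
Union: FOLLOW(Q) = { $, h, n, y }.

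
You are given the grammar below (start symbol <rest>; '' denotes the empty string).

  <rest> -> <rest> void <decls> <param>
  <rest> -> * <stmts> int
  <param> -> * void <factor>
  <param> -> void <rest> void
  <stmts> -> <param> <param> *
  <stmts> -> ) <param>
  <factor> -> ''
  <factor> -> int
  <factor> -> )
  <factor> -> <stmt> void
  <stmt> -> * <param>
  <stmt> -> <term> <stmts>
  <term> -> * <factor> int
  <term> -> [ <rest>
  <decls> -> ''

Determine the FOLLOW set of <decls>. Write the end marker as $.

In <rest> -> <rest> void <decls> <param>: add FIRST(<param>) = { *, void }.
Union: FOLLOW(<decls>) = { *, void }.

{ *, void }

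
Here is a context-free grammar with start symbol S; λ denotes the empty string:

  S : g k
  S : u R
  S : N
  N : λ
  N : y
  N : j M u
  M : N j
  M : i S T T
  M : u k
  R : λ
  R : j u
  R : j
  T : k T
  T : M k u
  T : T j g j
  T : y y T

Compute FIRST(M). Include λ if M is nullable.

From M : N j: N nullable, take FIRST(N) ∪ {j} = { j, y }.
M : i S T T contributes {i}.
M : u k contributes {u}.
Union: FIRST(M) = { i, j, u, y }.

{ i, j, u, y }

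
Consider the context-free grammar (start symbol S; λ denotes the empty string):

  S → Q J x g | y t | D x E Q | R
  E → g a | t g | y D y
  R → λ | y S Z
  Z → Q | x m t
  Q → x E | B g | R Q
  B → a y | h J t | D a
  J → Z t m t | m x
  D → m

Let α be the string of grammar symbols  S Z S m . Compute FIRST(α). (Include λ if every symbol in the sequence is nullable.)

Add FIRST(S)\{λ} = { a, h, m, x, y }; S is nullable, continue.
Add FIRST(Z) = { a, h, m, x, y }; Z is not nullable, stop.

{ a, h, m, x, y }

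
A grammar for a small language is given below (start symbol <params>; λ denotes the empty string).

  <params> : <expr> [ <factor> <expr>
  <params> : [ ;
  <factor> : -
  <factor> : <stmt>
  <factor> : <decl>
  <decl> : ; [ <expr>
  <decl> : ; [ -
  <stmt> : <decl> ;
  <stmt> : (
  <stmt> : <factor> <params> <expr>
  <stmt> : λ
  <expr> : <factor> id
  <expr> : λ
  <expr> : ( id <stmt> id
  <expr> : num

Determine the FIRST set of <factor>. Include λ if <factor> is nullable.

<factor> : - contributes {-}.
From <factor> : <stmt>: add FIRST(<stmt>) = { (, -, ;, [, id, num, λ } (including λ since <stmt> is nullable).
From <factor> : <decl>: add FIRST(<decl>) = { ; }.
Union: FIRST(<factor>) = { (, -, ;, [, id, num, λ }.

{ (, -, ;, [, id, num, λ }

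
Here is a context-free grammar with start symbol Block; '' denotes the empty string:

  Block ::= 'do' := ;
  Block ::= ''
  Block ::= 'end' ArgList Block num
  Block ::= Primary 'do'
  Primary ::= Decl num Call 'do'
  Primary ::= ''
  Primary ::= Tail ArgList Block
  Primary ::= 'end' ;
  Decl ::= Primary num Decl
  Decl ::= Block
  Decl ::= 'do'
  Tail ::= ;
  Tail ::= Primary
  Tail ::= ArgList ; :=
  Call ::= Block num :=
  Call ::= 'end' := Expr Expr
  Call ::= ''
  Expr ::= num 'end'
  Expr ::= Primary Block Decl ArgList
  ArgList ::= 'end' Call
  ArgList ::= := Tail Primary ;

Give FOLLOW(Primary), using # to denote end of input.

{ 'do', 'end', :=, ;, num }

In Block ::= Primary 'do': add FIRST('do') = { 'do' }.
In Decl ::= Primary num Decl: add FIRST(num Decl) = { num }.
In Tail ::= Primary: Primary is at the end, add FOLLOW(Tail) = { 'do', 'end', :=, ;, num }.
In Expr ::= Primary Block Decl ArgList: add FIRST(Block Decl ArgList) = { 'do', 'end', :=, ;, num }.
In ArgList ::= := Tail Primary ;: add FIRST(;) = { ; }.
Union: FOLLOW(Primary) = { 'do', 'end', :=, ;, num }.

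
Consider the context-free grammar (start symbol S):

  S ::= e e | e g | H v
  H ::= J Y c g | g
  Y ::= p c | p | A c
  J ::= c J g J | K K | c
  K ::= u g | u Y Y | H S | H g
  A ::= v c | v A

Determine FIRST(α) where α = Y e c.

Add FIRST(Y) = { p, v }; Y is not nullable, stop.

{ p, v }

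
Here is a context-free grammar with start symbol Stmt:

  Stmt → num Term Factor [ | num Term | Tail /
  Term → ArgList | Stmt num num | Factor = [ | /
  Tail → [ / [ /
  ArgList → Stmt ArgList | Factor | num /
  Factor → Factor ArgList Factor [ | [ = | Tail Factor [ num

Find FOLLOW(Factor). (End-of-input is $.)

{ $, =, [, num }

In Stmt → num Term Factor [: add FIRST([) = { [ }.
In Term → Factor = [: add FIRST(= [) = { = }.
In ArgList → Factor: Factor is at the end, add FOLLOW(ArgList) = { $, [, num }.
In Factor → Factor ArgList Factor [: add FIRST(ArgList Factor [) = { [, num }.
In Factor → Factor ArgList Factor [: add FIRST([) = { [ }.
In Factor → Tail Factor [ num: add FIRST([ num) = { [ }.
Union: FOLLOW(Factor) = { $, =, [, num }.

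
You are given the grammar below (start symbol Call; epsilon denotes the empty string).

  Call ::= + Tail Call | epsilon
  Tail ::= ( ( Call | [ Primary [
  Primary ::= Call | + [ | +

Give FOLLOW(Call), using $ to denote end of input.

Call is the start symbol, so $ ∈ FOLLOW(Call).
In Call ::= + Tail Call: Call is at the end, add FOLLOW(Call) = { $, +, [ }.
In Tail ::= ( ( Call: Call is at the end, add FOLLOW(Tail) = { $, +, [ }.
In Primary ::= Call: Call is at the end, add FOLLOW(Primary) = { [ }.
Union: FOLLOW(Call) = { $, +, [ }.

{ $, +, [ }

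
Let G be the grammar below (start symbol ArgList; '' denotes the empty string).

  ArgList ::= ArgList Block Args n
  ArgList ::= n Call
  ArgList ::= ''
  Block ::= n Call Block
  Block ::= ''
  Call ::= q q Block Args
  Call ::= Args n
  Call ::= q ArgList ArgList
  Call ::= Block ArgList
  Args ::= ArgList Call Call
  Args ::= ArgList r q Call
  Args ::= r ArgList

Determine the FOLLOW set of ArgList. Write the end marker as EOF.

ArgList is the start symbol, so EOF ∈ FOLLOW(ArgList).
In ArgList ::= ArgList Block Args n: add FIRST(Block Args n) = { n, q, r }.
In Call ::= q ArgList ArgList: add FIRST(ArgList)\{''} = { n, q, r }.
  Since ArgList is nullable, also add FOLLOW(Call) = { EOF, n, q, r }.
In Call ::= q ArgList ArgList: ArgList is at the end, add FOLLOW(Call) = { EOF, n, q, r }.
In Call ::= Block ArgList: ArgList is at the end, add FOLLOW(Call) = { EOF, n, q, r }.
In Args ::= ArgList Call Call: add FIRST(Call Call)\{''} = { n, q, r }.
  Since Call Call is nullable, also add FOLLOW(Args) = { EOF, n, q, r }.
In Args ::= ArgList r q Call: add FIRST(r q Call) = { r }.
In Args ::= r ArgList: ArgList is at the end, add FOLLOW(Args) = { EOF, n, q, r }.
Union: FOLLOW(ArgList) = { EOF, n, q, r }.

{ EOF, n, q, r }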